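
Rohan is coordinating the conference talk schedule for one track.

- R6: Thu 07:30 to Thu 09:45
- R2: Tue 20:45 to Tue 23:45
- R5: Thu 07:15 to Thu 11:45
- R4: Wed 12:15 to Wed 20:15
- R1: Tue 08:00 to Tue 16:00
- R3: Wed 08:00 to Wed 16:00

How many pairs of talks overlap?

Two intervals overlap when each starts before the other ends.
Sorted by start: R1, R2, R3, R4, R5, R6.
R2 starts after R1 ends — done with R1.
R3 starts after R2 ends — done with R2.
R4 starts before R3 ends → R3 and R4 overlap.
R5 starts after R3 ends — done with R3.
R5 starts after R4 ends — done with R4.
R6 starts before R5 ends → R5 and R6 overlap.
Overlapping pairs: R3 & R4, R5 & R6 — 2 in total.

2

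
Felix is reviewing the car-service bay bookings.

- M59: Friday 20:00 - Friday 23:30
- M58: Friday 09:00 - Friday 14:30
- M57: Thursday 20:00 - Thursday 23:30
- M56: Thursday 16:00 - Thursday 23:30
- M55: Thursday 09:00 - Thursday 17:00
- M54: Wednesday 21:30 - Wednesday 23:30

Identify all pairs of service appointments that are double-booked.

M55 & M56, M56 & M57

Check each pair: they overlap iff neither finishes before the other starts.
Sorted by start: M54, M55, M56, M57, M58, M59.
M55 starts after M54 ends, so nothing later overlaps M54 either.
M56 starts before M55 ends → M55 and M56 overlap.
M57 starts after M55 ends, so nothing later overlaps M55 either.
M57 starts before M56 ends → M56 and M57 overlap.
M58 starts after M56 ends, so nothing later overlaps M56 either.
M58 starts after M57 ends, so nothing later overlaps M57 either.
M59 starts after M58 ends.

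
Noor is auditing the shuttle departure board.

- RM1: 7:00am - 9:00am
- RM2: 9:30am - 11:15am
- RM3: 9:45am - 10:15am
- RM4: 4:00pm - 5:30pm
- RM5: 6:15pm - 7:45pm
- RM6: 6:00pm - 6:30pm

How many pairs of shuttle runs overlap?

Two intervals overlap when each starts before the other ends.
Sorted by start: RM1, RM2, RM3, RM4, RM6, RM5.
RM2 starts after RM1 ends; RM1 is clear from here.
RM3 starts before RM2 ends → RM2 and RM3 overlap.
RM4 starts after RM2 ends; RM2 is clear from here.
RM4 starts after RM3 ends; RM3 is clear from here.
RM6 starts after RM4 ends; RM4 is clear from here.
RM5 starts before RM6 ends → RM6 and RM5 overlap.
Overlapping pairs: RM2 & RM3, RM5 & RM6 — 2 in total.

2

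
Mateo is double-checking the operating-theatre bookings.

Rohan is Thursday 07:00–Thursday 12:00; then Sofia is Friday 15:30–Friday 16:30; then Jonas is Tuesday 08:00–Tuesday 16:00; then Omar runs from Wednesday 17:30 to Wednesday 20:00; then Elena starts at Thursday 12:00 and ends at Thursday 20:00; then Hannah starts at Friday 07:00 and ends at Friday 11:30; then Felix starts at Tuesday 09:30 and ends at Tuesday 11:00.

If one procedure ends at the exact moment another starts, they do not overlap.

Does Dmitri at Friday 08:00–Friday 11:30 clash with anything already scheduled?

Jonas: ends Tuesday 16:00 at or before Dmitri starts Friday 08:00 → clear.
Felix: ends Tuesday 11:00 at or before Dmitri starts Friday 08:00 → clear.
Omar: ends Wednesday 20:00 at or before Dmitri starts Friday 08:00 → clear.
Rohan: ends Thursday 12:00 at or before Dmitri starts Friday 08:00 → clear.
Elena: ends Thursday 20:00 at or before Dmitri starts Friday 08:00 → clear.
Hannah: starts Friday 07:00 before Dmitri ends Friday 11:30, and ends Friday 11:30 after Dmitri starts Friday 08:00 → overlap.
Sofia: starts Friday 15:30 at or after Dmitri ends Friday 11:30 → clear.
Dmitri overlaps Hannah.

Yes — it overlaps Hannah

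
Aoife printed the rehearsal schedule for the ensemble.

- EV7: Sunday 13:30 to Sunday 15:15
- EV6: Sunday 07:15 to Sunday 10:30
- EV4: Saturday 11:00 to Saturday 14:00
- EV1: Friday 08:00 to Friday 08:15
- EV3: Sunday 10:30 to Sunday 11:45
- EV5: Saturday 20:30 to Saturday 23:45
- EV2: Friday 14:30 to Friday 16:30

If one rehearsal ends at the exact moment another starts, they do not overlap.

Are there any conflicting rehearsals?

No

Sorted by start: EV1, EV2, EV4, EV5, EV6, EV3, EV7.
EV2 starts after EV1 ends, so EV1 has no further overlaps.
EV4 starts after EV2 ends, so EV2 has no further overlaps.
EV5 starts after EV4 ends, so EV4 has no further overlaps.
EV6 starts after EV5 ends, so EV5 has no further overlaps.
EV3 starts exactly when EV6 ends (back-to-back, no overlap), so EV6 has no further overlaps.
EV7 starts after EV3 ends.
Every pair is clear; the schedule has no overlaps.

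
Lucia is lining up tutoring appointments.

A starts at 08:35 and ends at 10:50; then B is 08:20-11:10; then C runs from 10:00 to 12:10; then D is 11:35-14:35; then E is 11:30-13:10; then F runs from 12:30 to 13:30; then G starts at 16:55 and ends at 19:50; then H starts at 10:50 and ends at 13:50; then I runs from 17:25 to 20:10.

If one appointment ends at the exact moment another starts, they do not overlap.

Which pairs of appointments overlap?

Sorted by start: B, A, C, H, E, D, F, G, I.
A starts before B ends → B and A overlap.
C starts before B ends → B and C overlap.
H starts before B ends → B and H overlap.
E starts after B ends; B is clear from here.
C starts before A ends → A and C overlap.
H starts exactly when A ends (back-to-back, no overlap); A is clear from here.
H starts before C ends → C and H overlap.
E starts before C ends → C and E overlap.
D starts before C ends → C and D overlap.
F starts after C ends; C is clear from here.
E starts before H ends → H and E overlap.
D starts before H ends → H and D overlap.
F starts before H ends → H and F overlap.
G starts after H ends; H is clear from here.
D starts before E ends → E and D overlap.
F starts before E ends → E and F overlap.
G starts after E ends; E is clear from here.
F starts before D ends → D and F overlap.
G starts after D ends; D is clear from here.
G starts after F ends; F is clear from here.
I starts before G ends → G and I overlap.

A & B, A & C, B & C, B & H, C & D, C & E, C & H, D & E, D & F, D & H, E & F, E & H, F & H, G & I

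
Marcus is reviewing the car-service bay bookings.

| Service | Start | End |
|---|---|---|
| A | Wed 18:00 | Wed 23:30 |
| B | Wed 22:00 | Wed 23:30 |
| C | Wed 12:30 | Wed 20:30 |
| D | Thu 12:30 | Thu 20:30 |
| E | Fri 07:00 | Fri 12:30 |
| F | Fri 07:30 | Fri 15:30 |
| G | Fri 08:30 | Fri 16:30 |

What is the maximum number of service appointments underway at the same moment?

3

Sweep the timeline, counting +1 at each start and −1 at each end (ends before starts at a tie):
Wed 12:30 start C → 1
Wed 18:00 start A → 2
Wed 20:30 end C → 1
Wed 22:00 start B → 2
Wed 23:30 end A → 1
Wed 23:30 end B → 0
Thu 12:30 start D → 1
Thu 20:30 end D → 0
Fri 07:00 start E → 1
Fri 07:30 start F → 2
Fri 08:30 start G → 3
Fri 12:30 end E → 2
Fri 15:30 end F → 1
Fri 16:30 end G → 0
Peak is 3, at Fri 08:30 (E, F, G).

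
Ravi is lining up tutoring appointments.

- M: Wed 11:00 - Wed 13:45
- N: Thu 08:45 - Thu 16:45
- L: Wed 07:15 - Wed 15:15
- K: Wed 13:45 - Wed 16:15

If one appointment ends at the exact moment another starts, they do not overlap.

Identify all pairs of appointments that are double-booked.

Sorted by start: L, M, K, N.
M starts before L ends → L and M overlap.
K starts before L ends → L and K overlap.
N starts after L ends.
K starts exactly when M ends (back-to-back, no overlap), so nothing later overlaps M either.
N starts after K ends.

K & L, L & M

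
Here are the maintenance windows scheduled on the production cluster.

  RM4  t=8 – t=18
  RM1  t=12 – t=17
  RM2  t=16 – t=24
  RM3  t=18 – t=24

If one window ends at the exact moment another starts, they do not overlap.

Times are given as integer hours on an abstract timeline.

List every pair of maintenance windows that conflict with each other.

Sorted by start: RM4, RM1, RM2, RM3.
RM1 starts before RM4 ends → RM4 and RM1 overlap.
RM2 starts before RM4 ends → RM4 and RM2 overlap.
RM3 starts exactly when RM4 ends (back-to-back, no overlap).
RM2 starts before RM1 ends → RM1 and RM2 overlap.
RM3 starts after RM1 ends.
RM3 starts before RM2 ends → RM2 and RM3 overlap.

RM1 & RM2, RM1 & RM4, RM2 & RM3, RM2 & RM4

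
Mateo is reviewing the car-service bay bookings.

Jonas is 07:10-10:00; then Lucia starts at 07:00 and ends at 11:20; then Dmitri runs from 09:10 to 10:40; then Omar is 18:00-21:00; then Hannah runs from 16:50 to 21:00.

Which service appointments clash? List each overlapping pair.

Dmitri & Jonas, Dmitri & Lucia, Hannah & Omar, Jonas & Lucia

Sorted by start: Lucia, Jonas, Dmitri, Hannah, Omar.
Jonas starts before Lucia ends → Lucia and Jonas overlap.
Dmitri starts before Lucia ends → Lucia and Dmitri overlap.
Hannah starts after Lucia ends, so Lucia has no further overlaps.
Dmitri starts before Jonas ends → Jonas and Dmitri overlap.
Hannah starts after Jonas ends, so Jonas has no further overlaps.
Hannah starts after Dmitri ends, so Dmitri has no further overlaps.
Omar starts before Hannah ends → Hannah and Omar overlap.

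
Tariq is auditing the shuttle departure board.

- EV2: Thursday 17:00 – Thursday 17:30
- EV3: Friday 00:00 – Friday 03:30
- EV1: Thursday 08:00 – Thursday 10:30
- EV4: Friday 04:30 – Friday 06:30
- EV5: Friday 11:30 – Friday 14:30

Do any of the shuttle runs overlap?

No

Sorted by start: EV1, EV2, EV3, EV4, EV5.
EV2 starts after EV1 ends, so EV1 has no further overlaps.
EV3 starts after EV2 ends, so EV2 has no further overlaps.
EV4 starts after EV3 ends, so EV3 has no further overlaps.
EV5 starts after EV4 ends.
Every pair is clear; the schedule has no overlaps.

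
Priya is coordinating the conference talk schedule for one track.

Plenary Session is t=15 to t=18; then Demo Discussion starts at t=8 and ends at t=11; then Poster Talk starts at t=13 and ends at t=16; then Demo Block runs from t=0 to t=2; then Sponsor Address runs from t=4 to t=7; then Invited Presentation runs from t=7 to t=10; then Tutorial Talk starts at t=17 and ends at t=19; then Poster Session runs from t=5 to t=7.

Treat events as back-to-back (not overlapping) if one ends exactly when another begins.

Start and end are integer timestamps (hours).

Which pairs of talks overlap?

Demo Discussion & Invited Presentation, Plenary Session & Poster Talk, Plenary Session & Tutorial Talk, Poster Session & Sponsor Address

Two intervals overlap when each starts before the other ends.
Sorted by start: Demo Block, Sponsor Address, Poster Session, Invited Presentation, Demo Discussion, Poster Talk, Plenary Session, Tutorial Talk.
Sponsor Address starts after Demo Block ends, so Demo Block has no further overlaps.
Poster Session starts before Sponsor Address ends → Sponsor Address and Poster Session overlap.
Invited Presentation starts exactly when Sponsor Address ends (back-to-back, no overlap), so Sponsor Address has no further overlaps.
Invited Presentation starts exactly when Poster Session ends (back-to-back, no overlap), so Poster Session has no further overlaps.
Demo Discussion starts before Invited Presentation ends → Invited Presentation and Demo Discussion overlap.
Poster Talk starts after Invited Presentation ends, so Invited Presentation has no further overlaps.
Poster Talk starts after Demo Discussion ends, so Demo Discussion has no further overlaps.
Plenary Session starts before Poster Talk ends → Poster Talk and Plenary Session overlap.
Tutorial Talk starts after Poster Talk ends.
Tutorial Talk starts before Plenary Session ends → Plenary Session and Tutorial Talk overlap.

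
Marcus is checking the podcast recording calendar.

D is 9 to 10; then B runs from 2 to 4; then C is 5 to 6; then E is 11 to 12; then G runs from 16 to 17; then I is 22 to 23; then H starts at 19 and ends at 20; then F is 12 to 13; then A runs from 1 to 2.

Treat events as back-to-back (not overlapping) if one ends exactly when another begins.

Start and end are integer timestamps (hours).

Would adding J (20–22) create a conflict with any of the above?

A: ends 2 at or before J starts 20 → clear.
B: ends 4 at or before J starts 20 → clear.
C: ends 6 at or before J starts 20 → clear.
D: ends 10 at or before J starts 20 → clear.
E: ends 12 at or before J starts 20 → clear.
F: ends 13 at or before J starts 20 → clear.
G: ends 17 at or before J starts 20 → clear.
H: ends 20 at or before J starts 20 → clear.
I: starts 22 at or after J ends 22 → clear.

No — it doesn't clash with anything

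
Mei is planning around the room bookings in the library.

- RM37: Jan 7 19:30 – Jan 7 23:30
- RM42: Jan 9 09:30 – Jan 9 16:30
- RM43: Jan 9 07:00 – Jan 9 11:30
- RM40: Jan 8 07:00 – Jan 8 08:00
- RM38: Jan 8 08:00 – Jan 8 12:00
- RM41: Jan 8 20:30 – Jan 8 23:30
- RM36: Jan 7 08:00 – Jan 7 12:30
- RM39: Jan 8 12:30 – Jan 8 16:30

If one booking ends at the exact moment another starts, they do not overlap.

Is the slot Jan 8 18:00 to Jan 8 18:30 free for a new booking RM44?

RM36: ends Jan 7 12:30 at or before RM44 starts Jan 8 18:00 → clear.
RM37: ends Jan 7 23:30 at or before RM44 starts Jan 8 18:00 → clear.
RM40: ends Jan 8 08:00 at or before RM44 starts Jan 8 18:00 → clear.
RM38: ends Jan 8 12:00 at or before RM44 starts Jan 8 18:00 → clear.
RM39: ends Jan 8 16:30 at or before RM44 starts Jan 8 18:00 → clear.
RM41: starts Jan 8 20:30 at or after RM44 ends Jan 8 18:30 → clear.
RM43: starts Jan 9 07:00 at or after RM44 ends Jan 8 18:30 → clear.
RM42: starts Jan 9 09:30 at or after RM44 ends Jan 8 18:30 → clear.

Yes — the slot is free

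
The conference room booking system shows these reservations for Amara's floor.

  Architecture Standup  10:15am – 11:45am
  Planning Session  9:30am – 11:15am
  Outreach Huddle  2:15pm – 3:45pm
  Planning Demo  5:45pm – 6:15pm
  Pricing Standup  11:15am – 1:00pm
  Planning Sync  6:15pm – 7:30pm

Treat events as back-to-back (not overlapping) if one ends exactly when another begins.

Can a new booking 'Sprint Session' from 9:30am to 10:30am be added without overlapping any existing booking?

No — it overlaps Architecture Standup, Planning Session

Planning Session: starts 9:30am before Sprint Session ends 10:30am, and ends 11:15am after Sprint Session starts 9:30am → overlap.
Architecture Standup: starts 10:15am before Sprint Session ends 10:30am, and ends 11:45am after Sprint Session starts 9:30am → overlap.
Pricing Standup: starts 11:15am at or after Sprint Session ends 10:30am → clear.
Outreach Huddle: starts 2:15pm at or after Sprint Session ends 10:30am → clear.
Planning Demo: starts 5:45pm at or after Sprint Session ends 10:30am → clear.
Planning Sync: starts 6:15pm at or after Sprint Session ends 10:30am → clear.
Sprint Session overlaps Architecture Standup, Planning Session.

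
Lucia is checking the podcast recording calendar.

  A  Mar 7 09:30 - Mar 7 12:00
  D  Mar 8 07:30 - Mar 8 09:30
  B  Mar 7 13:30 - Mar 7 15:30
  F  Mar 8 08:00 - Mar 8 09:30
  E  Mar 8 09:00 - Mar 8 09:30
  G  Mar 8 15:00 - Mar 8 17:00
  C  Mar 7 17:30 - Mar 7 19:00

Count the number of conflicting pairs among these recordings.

Sorted by start: A, B, C, D, F, E, G.
B starts after A ends, so nothing later overlaps A either.
C starts after B ends, so nothing later overlaps B either.
D starts after C ends, so nothing later overlaps C either.
F starts before D ends → D and F overlap.
E starts before D ends → D and E overlap.
G starts after D ends.
E starts before F ends → F and E overlap.
G starts after F ends.
G starts after E ends.
Overlapping pairs: D & E, D & F, E & F — 3 in total.

3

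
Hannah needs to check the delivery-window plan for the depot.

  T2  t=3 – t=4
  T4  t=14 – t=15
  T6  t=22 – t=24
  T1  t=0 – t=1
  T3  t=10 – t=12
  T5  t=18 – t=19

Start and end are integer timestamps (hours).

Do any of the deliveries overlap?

No

Sorted by start: T1, T2, T3, T4, T5, T6.
T2 starts after T1 ends; T1 is clear from here.
T3 starts after T2 ends; T2 is clear from here.
T4 starts after T3 ends; T3 is clear from here.
T5 starts after T4 ends; T4 is clear from here.
T6 starts after T5 ends.
Every pair is clear; the schedule has no overlaps.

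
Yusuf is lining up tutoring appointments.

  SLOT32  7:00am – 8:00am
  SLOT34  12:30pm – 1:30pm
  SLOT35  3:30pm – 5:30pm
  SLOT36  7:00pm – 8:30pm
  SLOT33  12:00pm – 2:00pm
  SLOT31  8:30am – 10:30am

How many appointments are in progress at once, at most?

2

Sort all start/end points and keep a running count:
7:00am start SLOT32 → 1
8:00am end SLOT32 → 0
8:30am start SLOT31 → 1
10:30am end SLOT31 → 0
12:00pm start SLOT33 → 1
12:30pm start SLOT34 → 2
1:30pm end SLOT34 → 1
2:00pm end SLOT33 → 0
3:30pm start SLOT35 → 1
5:30pm end SLOT35 → 0
7:00pm start SLOT36 → 1
8:30pm end SLOT36 → 0
Peak is 2, at 12:30pm (SLOT33, SLOT34).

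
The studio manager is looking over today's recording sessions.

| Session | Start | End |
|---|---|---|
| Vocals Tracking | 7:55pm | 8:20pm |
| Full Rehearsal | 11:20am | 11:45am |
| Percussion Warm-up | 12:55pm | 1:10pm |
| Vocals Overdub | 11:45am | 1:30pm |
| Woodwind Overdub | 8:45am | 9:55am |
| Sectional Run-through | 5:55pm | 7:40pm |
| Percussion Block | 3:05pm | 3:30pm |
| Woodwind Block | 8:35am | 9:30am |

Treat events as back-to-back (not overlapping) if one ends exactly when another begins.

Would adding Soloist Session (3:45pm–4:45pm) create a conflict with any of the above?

No — it doesn't clash with anything

Woodwind Block: ends 9:30am at or before Soloist Session starts 3:45pm → clear.
Woodwind Overdub: ends 9:55am at or before Soloist Session starts 3:45pm → clear.
Full Rehearsal: ends 11:45am at or before Soloist Session starts 3:45pm → clear.
Vocals Overdub: ends 1:30pm at or before Soloist Session starts 3:45pm → clear.
Percussion Warm-up: ends 1:10pm at or before Soloist Session starts 3:45pm → clear.
Percussion Block: ends 3:30pm at or before Soloist Session starts 3:45pm → clear.
Sectional Run-through: starts 5:55pm at or after Soloist Session ends 4:45pm → clear.
Vocals Tracking: starts 7:55pm at or after Soloist Session ends 4:45pm → clear.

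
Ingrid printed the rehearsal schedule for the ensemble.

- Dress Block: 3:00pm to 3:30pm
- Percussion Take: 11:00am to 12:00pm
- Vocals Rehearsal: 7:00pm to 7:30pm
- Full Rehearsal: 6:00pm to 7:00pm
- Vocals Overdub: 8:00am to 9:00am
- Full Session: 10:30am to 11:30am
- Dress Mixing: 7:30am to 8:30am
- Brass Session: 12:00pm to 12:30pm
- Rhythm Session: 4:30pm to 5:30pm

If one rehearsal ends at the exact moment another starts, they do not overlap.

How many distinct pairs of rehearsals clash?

Sorted by start: Dress Mixing, Vocals Overdub, Full Session, Percussion Take, Brass Session, Dress Block, Rhythm Session, Full Rehearsal, Vocals Rehearsal.
Vocals Overdub starts before Dress Mixing ends → Dress Mixing and Vocals Overdub overlap.
Full Session starts after Dress Mixing ends, so Dress Mixing has no further overlaps.
Full Session starts after Vocals Overdub ends, so Vocals Overdub has no further overlaps.
Percussion Take starts before Full Session ends → Full Session and Percussion Take overlap.
Brass Session starts after Full Session ends, so Full Session has no further overlaps.
Brass Session starts exactly when Percussion Take ends (back-to-back, no overlap), so Percussion Take has no further overlaps.
Dress Block starts after Brass Session ends, so Brass Session has no further overlaps.
Rhythm Session starts after Dress Block ends, so Dress Block has no further overlaps.
Full Rehearsal starts after Rhythm Session ends, so Rhythm Session has no further overlaps.
Vocals Rehearsal starts exactly when Full Rehearsal ends (back-to-back, no overlap).
Overlapping pairs: Dress Mixing & Vocals Overdub, Full Session & Percussion Take — 2 in total.

2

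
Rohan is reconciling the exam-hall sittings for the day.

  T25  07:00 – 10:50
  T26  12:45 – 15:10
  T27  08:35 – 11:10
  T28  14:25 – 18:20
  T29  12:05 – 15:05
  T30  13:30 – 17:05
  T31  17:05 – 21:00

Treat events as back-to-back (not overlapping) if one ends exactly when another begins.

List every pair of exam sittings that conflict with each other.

T25 & T27, T26 & T28, T26 & T29, T26 & T30, T28 & T29, T28 & T30, T28 & T31, T29 & T30

Sorted by start: T25, T27, T29, T26, T30, T28, T31.
T27 starts before T25 ends → T25 and T27 overlap.
T29 starts after T25 ends — done with T25.
T29 starts after T27 ends — done with T27.
T26 starts before T29 ends → T29 and T26 overlap.
T30 starts before T29 ends → T29 and T30 overlap.
T28 starts before T29 ends → T29 and T28 overlap.
T31 starts after T29 ends.
T30 starts before T26 ends → T26 and T30 overlap.
T28 starts before T26 ends → T26 and T28 overlap.
T31 starts after T26 ends.
T28 starts before T30 ends → T30 and T28 overlap.
T31 starts exactly when T30 ends (back-to-back, no overlap).
T31 starts before T28 ends → T28 and T31 overlap.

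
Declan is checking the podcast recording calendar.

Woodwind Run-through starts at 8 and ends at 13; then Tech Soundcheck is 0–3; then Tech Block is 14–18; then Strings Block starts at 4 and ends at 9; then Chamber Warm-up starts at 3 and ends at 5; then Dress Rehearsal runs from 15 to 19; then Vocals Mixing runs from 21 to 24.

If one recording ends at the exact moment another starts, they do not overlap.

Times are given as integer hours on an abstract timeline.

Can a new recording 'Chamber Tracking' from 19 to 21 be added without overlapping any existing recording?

Yes — the slot is free

Tech Soundcheck: ends 3 at or before Chamber Tracking starts 19 → clear.
Chamber Warm-up: ends 5 at or before Chamber Tracking starts 19 → clear.
Strings Block: ends 9 at or before Chamber Tracking starts 19 → clear.
Woodwind Run-through: ends 13 at or before Chamber Tracking starts 19 → clear.
Tech Block: ends 18 at or before Chamber Tracking starts 19 → clear.
Dress Rehearsal: ends 19 at or before Chamber Tracking starts 19 → clear.
Vocals Mixing: starts 21 at or after Chamber Tracking ends 21 → clear.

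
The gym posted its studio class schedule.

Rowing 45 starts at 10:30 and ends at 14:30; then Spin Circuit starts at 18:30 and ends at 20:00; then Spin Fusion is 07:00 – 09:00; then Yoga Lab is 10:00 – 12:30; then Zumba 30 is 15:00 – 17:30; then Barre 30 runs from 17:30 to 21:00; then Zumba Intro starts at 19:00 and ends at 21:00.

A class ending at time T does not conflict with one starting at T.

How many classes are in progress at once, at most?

Sort all start/end points and keep a running count:
07:00 start Spin Fusion → 1
09:00 end Spin Fusion → 0
10:00 start Yoga Lab → 1
10:30 start Rowing 45 → 2
12:30 end Yoga Lab → 1
14:30 end Rowing 45 → 0
15:00 start Zumba 30 → 1
17:30 end Zumba 30 → 0
17:30 start Barre 30 → 1
18:30 start Spin Circuit → 2
19:00 start Zumba Intro → 3
20:00 end Spin Circuit → 2
21:00 end Barre 30 → 1
21:00 end Zumba Intro → 0
Peak is 3, at 19:00 (Barre 30, Spin Circuit, Zumba Intro).

3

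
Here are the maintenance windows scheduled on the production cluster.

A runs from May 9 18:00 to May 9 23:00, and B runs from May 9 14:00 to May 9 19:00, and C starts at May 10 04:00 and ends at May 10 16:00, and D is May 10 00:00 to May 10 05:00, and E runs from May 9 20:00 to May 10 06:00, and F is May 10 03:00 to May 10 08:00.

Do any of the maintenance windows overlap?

Yes

Sorted by start: B, A, E, D, F, C.
A starts before B ends → B and A overlap.
That's a conflict, so the schedule is not conflict-free.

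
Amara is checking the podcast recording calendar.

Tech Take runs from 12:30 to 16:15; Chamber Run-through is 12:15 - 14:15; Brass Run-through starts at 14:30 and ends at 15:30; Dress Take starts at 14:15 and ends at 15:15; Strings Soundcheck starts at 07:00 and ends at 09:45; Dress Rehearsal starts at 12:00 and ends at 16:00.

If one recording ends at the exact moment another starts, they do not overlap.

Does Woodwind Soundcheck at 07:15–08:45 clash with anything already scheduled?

Yes — it overlaps Strings Soundcheck

Strings Soundcheck: starts 07:00 before Woodwind Soundcheck ends 08:45, and ends 09:45 after Woodwind Soundcheck starts 07:15 → overlap.
Dress Rehearsal: starts 12:00 at or after Woodwind Soundcheck ends 08:45 → clear.
Chamber Run-through: starts 12:15 at or after Woodwind Soundcheck ends 08:45 → clear.
Tech Take: starts 12:30 at or after Woodwind Soundcheck ends 08:45 → clear.
Dress Take: starts 14:15 at or after Woodwind Soundcheck ends 08:45 → clear.
Brass Run-through: starts 14:30 at or after Woodwind Soundcheck ends 08:45 → clear.
Woodwind Soundcheck overlaps Strings Soundcheck.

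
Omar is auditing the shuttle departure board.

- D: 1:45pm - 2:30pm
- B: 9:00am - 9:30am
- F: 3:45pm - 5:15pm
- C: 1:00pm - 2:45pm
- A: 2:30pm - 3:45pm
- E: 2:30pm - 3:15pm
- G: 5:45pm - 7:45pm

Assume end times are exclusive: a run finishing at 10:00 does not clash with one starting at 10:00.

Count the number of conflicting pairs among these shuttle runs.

Sorted by start: B, C, D, A, E, F, G.
C starts after B ends; B is clear from here.
D starts before C ends → C and D overlap.
A starts before C ends → C and A overlap.
E starts before C ends → C and E overlap.
F starts after C ends; C is clear from here.
A starts exactly when D ends (back-to-back, no overlap); D is clear from here.
E starts before A ends → A and E overlap.
F starts exactly when A ends (back-to-back, no overlap); A is clear from here.
F starts after E ends; E is clear from here.
G starts after F ends.
Overlapping pairs: A & C, A & E, C & D, C & E — 4 in total.

4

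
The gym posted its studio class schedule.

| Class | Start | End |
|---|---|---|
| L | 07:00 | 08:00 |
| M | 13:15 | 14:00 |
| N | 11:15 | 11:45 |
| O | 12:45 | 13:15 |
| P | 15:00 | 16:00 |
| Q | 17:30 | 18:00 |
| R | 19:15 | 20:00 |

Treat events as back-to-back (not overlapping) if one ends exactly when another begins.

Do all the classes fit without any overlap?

Sorted by start: L, N, O, M, P, Q, R.
N starts after L ends; L is clear from here.
O starts after N ends; N is clear from here.
M starts exactly when O ends (back-to-back, no overlap); O is clear from here.
P starts after M ends; M is clear from here.
Q starts after P ends; P is clear from here.
R starts after Q ends.
Every pair is clear; the schedule has no overlaps.

Yes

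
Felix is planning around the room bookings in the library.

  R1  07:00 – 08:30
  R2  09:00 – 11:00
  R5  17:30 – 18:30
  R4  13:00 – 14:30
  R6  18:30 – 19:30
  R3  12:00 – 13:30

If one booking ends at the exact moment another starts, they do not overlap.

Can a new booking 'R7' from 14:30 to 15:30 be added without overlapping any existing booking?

Yes — the slot is free

R1: ends 08:30 at or before R7 starts 14:30 → clear.
R2: ends 11:00 at or before R7 starts 14:30 → clear.
R3: ends 13:30 at or before R7 starts 14:30 → clear.
R4: ends 14:30 at or before R7 starts 14:30 → clear.
R5: starts 17:30 at or after R7 ends 15:30 → clear.
R6: starts 18:30 at or after R7 ends 15:30 → clear.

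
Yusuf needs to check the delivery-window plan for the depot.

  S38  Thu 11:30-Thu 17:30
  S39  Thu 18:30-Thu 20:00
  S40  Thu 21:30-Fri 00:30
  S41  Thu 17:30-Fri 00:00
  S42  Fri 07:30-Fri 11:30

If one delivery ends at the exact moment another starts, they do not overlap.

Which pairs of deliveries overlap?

Sorted by start: S38, S41, S39, S40, S42.
S41 starts exactly when S38 ends (back-to-back, no overlap) — done with S38.
S39 starts before S41 ends → S41 and S39 overlap.
S40 starts before S41 ends → S41 and S40 overlap.
S42 starts after S41 ends.
S40 starts after S39 ends — done with S39.
S42 starts after S40 ends.

S39 & S41, S40 & S41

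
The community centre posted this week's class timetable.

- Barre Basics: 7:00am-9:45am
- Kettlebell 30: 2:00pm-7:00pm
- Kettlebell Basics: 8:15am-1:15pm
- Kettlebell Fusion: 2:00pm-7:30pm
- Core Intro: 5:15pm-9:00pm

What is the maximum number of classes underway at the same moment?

3

Walk through starts and ends in time order (an end at T is processed before a start at T):
7:00am start Barre Basics → 1
8:15am start Kettlebell Basics → 2
9:45am end Barre Basics → 1
1:15pm end Kettlebell Basics → 0
2:00pm start Kettlebell 30 → 1
2:00pm start Kettlebell Fusion → 2
5:15pm start Core Intro → 3
7:00pm end Kettlebell 30 → 2
7:30pm end Kettlebell Fusion → 1
9:00pm end Core Intro → 0
Peak is 3, at 5:15pm (Core Intro, Kettlebell 30, Kettlebell Fusion).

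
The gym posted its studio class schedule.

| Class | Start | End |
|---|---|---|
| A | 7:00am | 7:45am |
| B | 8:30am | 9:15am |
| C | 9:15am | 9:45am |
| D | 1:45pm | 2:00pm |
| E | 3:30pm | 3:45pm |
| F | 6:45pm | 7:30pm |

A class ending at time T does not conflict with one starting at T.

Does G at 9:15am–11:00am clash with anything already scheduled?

Yes — it overlaps C

A: ends 7:45am at or before G starts 9:15am → clear.
B: ends 9:15am at or before G starts 9:15am → clear.
C: starts 9:15am before G ends 11:00am, and ends 9:45am after G starts 9:15am → overlap.
D: starts 1:45pm at or after G ends 11:00am → clear.
E: starts 3:30pm at or after G ends 11:00am → clear.
F: starts 6:45pm at or after G ends 11:00am → clear.
G overlaps C.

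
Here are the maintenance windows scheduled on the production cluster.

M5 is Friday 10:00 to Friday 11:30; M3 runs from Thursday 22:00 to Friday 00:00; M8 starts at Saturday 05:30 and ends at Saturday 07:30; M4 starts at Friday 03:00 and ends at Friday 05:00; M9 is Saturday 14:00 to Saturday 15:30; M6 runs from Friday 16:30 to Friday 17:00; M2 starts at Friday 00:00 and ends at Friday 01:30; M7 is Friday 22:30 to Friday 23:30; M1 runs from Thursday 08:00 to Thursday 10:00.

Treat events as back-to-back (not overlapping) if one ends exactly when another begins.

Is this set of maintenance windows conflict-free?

Yes

Check each pair: they overlap iff neither finishes before the other starts.
Sorted by start: M1, M3, M2, M4, M5, M6, M7, M8, M9.
M3 starts after M1 ends; M1 is clear from here.
M2 starts exactly when M3 ends (back-to-back, no overlap); M3 is clear from here.
M4 starts after M2 ends; M2 is clear from here.
M5 starts after M4 ends; M4 is clear from here.
M6 starts after M5 ends; M5 is clear from here.
M7 starts after M6 ends; M6 is clear from here.
M8 starts after M7 ends; M7 is clear from here.
M9 starts after M8 ends.
Every pair is clear; the schedule has no overlaps.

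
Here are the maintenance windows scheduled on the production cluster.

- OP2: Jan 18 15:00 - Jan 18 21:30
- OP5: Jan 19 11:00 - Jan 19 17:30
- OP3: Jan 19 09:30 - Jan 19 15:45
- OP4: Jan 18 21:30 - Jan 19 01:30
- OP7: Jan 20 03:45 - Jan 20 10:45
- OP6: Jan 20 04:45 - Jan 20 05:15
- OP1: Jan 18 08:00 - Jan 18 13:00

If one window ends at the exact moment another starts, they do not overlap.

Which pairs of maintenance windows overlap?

OP3 & OP5, OP6 & OP7

Sorted by start: OP1, OP2, OP4, OP3, OP5, OP7, OP6.
OP2 starts after OP1 ends — done with OP1.
OP4 starts exactly when OP2 ends (back-to-back, no overlap) — done with OP2.
OP3 starts after OP4 ends — done with OP4.
OP5 starts before OP3 ends → OP3 and OP5 overlap.
OP7 starts after OP3 ends — done with OP3.
OP7 starts after OP5 ends — done with OP5.
OP6 starts before OP7 ends → OP7 and OP6 overlap.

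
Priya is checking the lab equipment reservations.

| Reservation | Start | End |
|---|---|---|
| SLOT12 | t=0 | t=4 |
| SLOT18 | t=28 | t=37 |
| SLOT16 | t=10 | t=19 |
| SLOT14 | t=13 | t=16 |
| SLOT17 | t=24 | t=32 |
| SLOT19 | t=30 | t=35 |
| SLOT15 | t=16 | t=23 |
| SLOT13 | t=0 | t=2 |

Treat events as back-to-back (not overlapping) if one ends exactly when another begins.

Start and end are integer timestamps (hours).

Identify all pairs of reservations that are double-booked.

Sorted by start: SLOT12, SLOT13, SLOT16, SLOT14, SLOT15, SLOT17, SLOT18, SLOT19.
SLOT13 starts before SLOT12 ends → SLOT12 and SLOT13 overlap.
SLOT16 starts after SLOT12 ends — done with SLOT12.
SLOT16 starts after SLOT13 ends — done with SLOT13.
SLOT14 starts before SLOT16 ends → SLOT16 and SLOT14 overlap.
SLOT15 starts before SLOT16 ends → SLOT16 and SLOT15 overlap.
SLOT17 starts after SLOT16 ends — done with SLOT16.
SLOT15 starts exactly when SLOT14 ends (back-to-back, no overlap) — done with SLOT14.
SLOT17 starts after SLOT15 ends — done with SLOT15.
SLOT18 starts before SLOT17 ends → SLOT17 and SLOT18 overlap.
SLOT19 starts before SLOT17 ends → SLOT17 and SLOT19 overlap.
SLOT19 starts before SLOT18 ends → SLOT18 and SLOT19 overlap.

SLOT12 & SLOT13, SLOT14 & SLOT16, SLOT15 & SLOT16, SLOT17 & SLOT18, SLOT17 & SLOT19, SLOT18 & SLOT19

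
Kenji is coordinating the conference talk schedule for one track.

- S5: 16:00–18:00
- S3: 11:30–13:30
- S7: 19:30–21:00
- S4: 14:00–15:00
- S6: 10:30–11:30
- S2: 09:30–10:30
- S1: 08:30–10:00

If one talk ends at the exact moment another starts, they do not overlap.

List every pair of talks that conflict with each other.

S1 & S2

Check each pair: they overlap iff neither finishes before the other starts.
Sorted by start: S1, S2, S6, S3, S4, S5, S7.
S2 starts before S1 ends → S1 and S2 overlap.
S6 starts after S1 ends, so S1 has no further overlaps.
S6 starts exactly when S2 ends (back-to-back, no overlap), so S2 has no further overlaps.
S3 starts exactly when S6 ends (back-to-back, no overlap), so S6 has no further overlaps.
S4 starts after S3 ends, so S3 has no further overlaps.
S5 starts after S4 ends, so S4 has no further overlaps.
S7 starts after S5 ends.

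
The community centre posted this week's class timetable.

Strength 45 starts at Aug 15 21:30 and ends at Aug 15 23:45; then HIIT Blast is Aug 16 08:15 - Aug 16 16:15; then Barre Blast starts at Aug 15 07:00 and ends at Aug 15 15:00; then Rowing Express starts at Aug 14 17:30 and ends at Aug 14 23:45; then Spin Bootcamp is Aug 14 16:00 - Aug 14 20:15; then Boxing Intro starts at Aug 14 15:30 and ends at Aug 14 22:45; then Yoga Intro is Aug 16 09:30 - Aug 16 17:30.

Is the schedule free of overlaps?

No

Sorted by start: Boxing Intro, Spin Bootcamp, Rowing Express, Barre Blast, Strength 45, HIIT Blast, Yoga Intro.
Spin Bootcamp starts before Boxing Intro ends → Boxing Intro and Spin Bootcamp overlap.
That's a conflict, so the schedule is not conflict-free.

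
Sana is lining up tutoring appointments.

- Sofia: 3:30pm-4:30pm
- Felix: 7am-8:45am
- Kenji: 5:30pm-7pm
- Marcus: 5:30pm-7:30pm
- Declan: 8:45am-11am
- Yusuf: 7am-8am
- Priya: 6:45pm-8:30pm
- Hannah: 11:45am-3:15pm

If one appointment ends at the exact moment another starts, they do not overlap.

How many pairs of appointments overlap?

Sorted by start: Felix, Yusuf, Declan, Hannah, Sofia, Kenji, Marcus, Priya.
Yusuf starts before Felix ends → Felix and Yusuf overlap.
Declan starts exactly when Felix ends (back-to-back, no overlap) — done with Felix.
Declan starts after Yusuf ends — done with Yusuf.
Hannah starts after Declan ends — done with Declan.
Sofia starts after Hannah ends — done with Hannah.
Kenji starts after Sofia ends — done with Sofia.
Marcus starts before Kenji ends → Kenji and Marcus overlap.
Priya starts before Kenji ends → Kenji and Priya overlap.
Priya starts before Marcus ends → Marcus and Priya overlap.
Overlapping pairs: Felix & Yusuf, Kenji & Marcus, Kenji & Priya, Marcus & Priya — 4 in total.

4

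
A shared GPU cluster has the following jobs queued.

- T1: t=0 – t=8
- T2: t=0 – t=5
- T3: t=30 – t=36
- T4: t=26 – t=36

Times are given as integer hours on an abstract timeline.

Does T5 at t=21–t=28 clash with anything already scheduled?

T1: ends t=8 at or before T5 starts t=21 → clear.
T2: ends t=5 at or before T5 starts t=21 → clear.
T4: starts t=26 before T5 ends t=28, and ends t=36 after T5 starts t=21 → overlap.
T3: starts t=30 at or after T5 ends t=28 → clear.
T5 overlaps T4.

Yes — it overlaps T4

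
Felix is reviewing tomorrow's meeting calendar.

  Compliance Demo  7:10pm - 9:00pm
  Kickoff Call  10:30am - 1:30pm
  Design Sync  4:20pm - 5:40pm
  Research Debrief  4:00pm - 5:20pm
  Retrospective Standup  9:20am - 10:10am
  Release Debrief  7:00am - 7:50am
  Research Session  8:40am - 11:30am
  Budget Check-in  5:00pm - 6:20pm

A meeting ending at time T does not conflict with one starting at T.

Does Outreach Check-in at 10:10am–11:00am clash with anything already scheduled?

Release Debrief: ends 7:50am at or before Outreach Check-in starts 10:10am → clear.
Research Session: starts 8:40am before Outreach Check-in ends 11:00am, and ends 11:30am after Outreach Check-in starts 10:10am → overlap.
Retrospective Standup: ends 10:10am at or before Outreach Check-in starts 10:10am → clear.
Kickoff Call: starts 10:30am before Outreach Check-in ends 11:00am, and ends 1:30pm after Outreach Check-in starts 10:10am → overlap.
Research Debrief: starts 4:00pm at or after Outreach Check-in ends 11:00am → clear.
Design Sync: starts 4:20pm at or after Outreach Check-in ends 11:00am → clear.
Budget Check-in: starts 5:00pm at or after Outreach Check-in ends 11:00am → clear.
Compliance Demo: starts 7:10pm at or after Outreach Check-in ends 11:00am → clear.
Outreach Check-in overlaps Kickoff Call, Research Session.

Yes — it overlaps Kickoff Call, Research Session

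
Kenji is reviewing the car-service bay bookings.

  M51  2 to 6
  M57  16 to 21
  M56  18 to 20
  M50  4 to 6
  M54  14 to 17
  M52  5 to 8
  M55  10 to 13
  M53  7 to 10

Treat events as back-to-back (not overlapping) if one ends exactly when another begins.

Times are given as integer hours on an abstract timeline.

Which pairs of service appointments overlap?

Sorted by start: M51, M50, M52, M53, M55, M54, M57, M56.
M50 starts before M51 ends → M51 and M50 overlap.
M52 starts before M51 ends → M51 and M52 overlap.
M53 starts after M51 ends — done with M51.
M52 starts before M50 ends → M50 and M52 overlap.
M53 starts after M50 ends — done with M50.
M53 starts before M52 ends → M52 and M53 overlap.
M55 starts after M52 ends — done with M52.
M55 starts exactly when M53 ends (back-to-back, no overlap) — done with M53.
M54 starts after M55 ends — done with M55.
M57 starts before M54 ends → M54 and M57 overlap.
M56 starts after M54 ends.
M56 starts before M57 ends → M57 and M56 overlap.

M50 & M51, M50 & M52, M51 & M52, M52 & M53, M54 & M57, M56 & M57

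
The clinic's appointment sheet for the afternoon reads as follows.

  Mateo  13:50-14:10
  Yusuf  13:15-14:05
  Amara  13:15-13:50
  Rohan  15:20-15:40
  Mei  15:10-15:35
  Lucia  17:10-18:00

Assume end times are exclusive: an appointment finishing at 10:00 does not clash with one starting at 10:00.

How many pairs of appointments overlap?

3

Sorted by start: Yusuf, Amara, Mateo, Mei, Rohan, Lucia.
Amara starts before Yusuf ends → Yusuf and Amara overlap.
Mateo starts before Yusuf ends → Yusuf and Mateo overlap.
Mei starts after Yusuf ends, so nothing later overlaps Yusuf either.
Mateo starts exactly when Amara ends (back-to-back, no overlap), so nothing later overlaps Amara either.
Mei starts after Mateo ends, so nothing later overlaps Mateo either.
Rohan starts before Mei ends → Mei and Rohan overlap.
Lucia starts after Mei ends.
Lucia starts after Rohan ends.
Overlapping pairs: Amara & Yusuf, Mateo & Yusuf, Mei & Rohan — 3 in total.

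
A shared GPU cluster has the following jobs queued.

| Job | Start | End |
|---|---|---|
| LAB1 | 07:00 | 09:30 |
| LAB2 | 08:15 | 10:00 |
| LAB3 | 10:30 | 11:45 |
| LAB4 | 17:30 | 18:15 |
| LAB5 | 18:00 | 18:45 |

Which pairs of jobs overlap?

LAB1 & LAB2, LAB4 & LAB5

Sorted by start: LAB1, LAB2, LAB3, LAB4, LAB5.
LAB2 starts before LAB1 ends → LAB1 and LAB2 overlap.
LAB3 starts after LAB1 ends; LAB1 is clear from here.
LAB3 starts after LAB2 ends; LAB2 is clear from here.
LAB4 starts after LAB3 ends; LAB3 is clear from here.
LAB5 starts before LAB4 ends → LAB4 and LAB5 overlap.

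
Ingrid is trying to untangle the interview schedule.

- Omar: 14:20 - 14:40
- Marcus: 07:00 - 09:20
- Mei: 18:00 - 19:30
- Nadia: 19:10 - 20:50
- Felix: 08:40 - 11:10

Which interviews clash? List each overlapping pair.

Sorted by start: Marcus, Felix, Omar, Mei, Nadia.
Felix starts before Marcus ends → Marcus and Felix overlap.
Omar starts after Marcus ends; Marcus is clear from here.
Omar starts after Felix ends; Felix is clear from here.
Mei starts after Omar ends; Omar is clear from here.
Nadia starts before Mei ends → Mei and Nadia overlap.

Felix & Marcus, Mei & Nadia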